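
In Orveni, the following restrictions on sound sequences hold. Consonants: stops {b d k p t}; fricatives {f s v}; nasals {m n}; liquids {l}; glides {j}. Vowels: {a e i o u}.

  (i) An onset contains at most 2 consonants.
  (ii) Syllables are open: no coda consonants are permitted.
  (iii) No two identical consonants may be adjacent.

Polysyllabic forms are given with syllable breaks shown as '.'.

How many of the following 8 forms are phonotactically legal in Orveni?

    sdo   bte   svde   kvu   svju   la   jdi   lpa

6

sdo — σ1 onset /sd/ (2C), coda /∅/ ok → phonotactically legal
bte — σ1 onset /bt/ (2C), coda /∅/ ok → phonotactically legal
svde — violates constraint (i): syllable 1 onset /svd/ has 3 consonants (> 2) → phonotactically illegal
kvu — σ1 onset /kv/ (2C), coda /∅/ ok → phonotactically legal
svju — violates constraint (i): syllable 1 onset /svj/ has 3 consonants (> 2) → phonotactically illegal
la — σ1 onset /l/, coda /∅/ ok → phonotactically legal
jdi — σ1 onset /jd/ (2C), coda /∅/ ok → phonotactically legal
lpa — σ1 onset /lp/ (2C), coda /∅/ ok → phonotactically legal
Phonotactically legal: sdo, bte, kvu, la, jdi, lpa → 6.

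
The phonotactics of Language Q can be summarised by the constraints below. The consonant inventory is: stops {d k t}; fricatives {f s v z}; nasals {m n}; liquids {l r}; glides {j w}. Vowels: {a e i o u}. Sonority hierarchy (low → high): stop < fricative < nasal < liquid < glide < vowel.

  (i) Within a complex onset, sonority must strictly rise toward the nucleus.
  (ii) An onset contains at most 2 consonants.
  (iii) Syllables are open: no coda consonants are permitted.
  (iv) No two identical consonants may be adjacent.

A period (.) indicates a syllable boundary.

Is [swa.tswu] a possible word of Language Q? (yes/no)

no

[swa.tswu] — violates constraint (ii): syllable 2 onset /tsw/ has 3 consonants (> 2) → ill-formed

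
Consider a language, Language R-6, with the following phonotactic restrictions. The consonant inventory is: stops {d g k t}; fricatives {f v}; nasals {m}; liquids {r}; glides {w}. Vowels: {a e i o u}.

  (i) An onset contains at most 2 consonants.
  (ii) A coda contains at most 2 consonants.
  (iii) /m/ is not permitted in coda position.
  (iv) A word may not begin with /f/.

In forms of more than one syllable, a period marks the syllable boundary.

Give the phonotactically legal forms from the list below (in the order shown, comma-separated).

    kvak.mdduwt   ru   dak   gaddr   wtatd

ru, dak, wtatd

kvak.mdduwt — violates constraint (i): syllable 2 onset /mdd/ has 3 consonants (> 2) → phonotactically illegal
ru — σ1 onset /r/, coda /∅/ ok → phonotactically legal
dak — σ1 onset /d/, coda /k/ ok → phonotactically legal
gaddr — violates constraint (ii): syllable 1 coda /ddr/ has 3 consonants (> 2) → phonotactically illegal
wtatd — σ1 onset /wt/ (2C), coda /td/ (2C) ok → phonotactically legal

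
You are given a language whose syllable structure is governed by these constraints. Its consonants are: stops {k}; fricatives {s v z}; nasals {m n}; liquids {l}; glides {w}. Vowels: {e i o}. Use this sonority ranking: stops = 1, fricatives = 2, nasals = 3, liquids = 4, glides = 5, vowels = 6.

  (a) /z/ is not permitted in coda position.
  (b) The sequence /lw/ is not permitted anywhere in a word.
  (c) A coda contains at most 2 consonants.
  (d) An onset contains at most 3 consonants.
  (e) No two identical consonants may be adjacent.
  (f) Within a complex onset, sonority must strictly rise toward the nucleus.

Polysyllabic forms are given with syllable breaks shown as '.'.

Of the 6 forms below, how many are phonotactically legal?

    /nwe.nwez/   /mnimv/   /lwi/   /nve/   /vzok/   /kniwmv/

/nwe.nwez/ — violates constraint (a): syllable 2 coda contains /z/ → phonotactically illegal
/mnimv/ — violates constraint (f): syllable 1 onset /mn/: /m/ (nasal, 3) → /n/ (nasal, 3) does not rise → phonotactically illegal
/lwi/ — violates constraint (b): contains banned sequence /lw/ → phonotactically illegal
/nve/ — violates constraint (f): syllable 1 onset /nv/: /n/ (nasal, 3) → /v/ (fricative, 2) does not rise → phonotactically illegal
/vzok/ — violates constraint (f): syllable 1 onset /vz/: /v/ (fricative, 2) → /z/ (fricative, 2) does not rise → phonotactically illegal
/kniwmv/ — violates constraint (c): syllable 1 coda /wmv/ has 3 consonants (> 2) → phonotactically illegal
No form is phonotactically legal → 0.

0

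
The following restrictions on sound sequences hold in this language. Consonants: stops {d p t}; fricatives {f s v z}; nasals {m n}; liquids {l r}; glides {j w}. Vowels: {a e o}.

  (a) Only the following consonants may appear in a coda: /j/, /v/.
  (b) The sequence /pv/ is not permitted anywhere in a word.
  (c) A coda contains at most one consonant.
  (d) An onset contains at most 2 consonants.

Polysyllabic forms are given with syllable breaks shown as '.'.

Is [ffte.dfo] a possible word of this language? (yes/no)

no

[ffte.dfo] — violates constraint (d): syllable 1 onset /fft/ has 3 consonants (> 2) → phonotactically illegal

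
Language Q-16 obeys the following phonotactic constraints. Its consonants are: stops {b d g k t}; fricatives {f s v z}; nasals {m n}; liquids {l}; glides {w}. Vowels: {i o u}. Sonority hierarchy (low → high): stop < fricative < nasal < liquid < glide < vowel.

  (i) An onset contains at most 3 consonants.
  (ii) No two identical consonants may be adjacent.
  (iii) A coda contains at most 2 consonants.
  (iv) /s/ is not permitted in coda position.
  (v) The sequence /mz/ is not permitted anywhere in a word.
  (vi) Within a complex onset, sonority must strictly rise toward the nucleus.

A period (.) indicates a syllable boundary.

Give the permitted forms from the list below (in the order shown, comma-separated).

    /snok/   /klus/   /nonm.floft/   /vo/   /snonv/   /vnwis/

/snok/ — σ1 onset /sn/ (2→3 rises), coda /k/ ok → permitted
/klus/ — violates constraint (iv): syllable 1 coda contains /s/ → not permitted
/nonm.floft/ — σ1 onset /n/, coda /nm/ (2C) ok; σ2 onset /fl/ (2→4 rises), coda /ft/ (2C) ok → permitted
/vo/ — σ1 onset /v/, coda /∅/ ok → permitted
/snonv/ — σ1 onset /sn/ (2→3 rises), coda /nv/ (2C) ok → permitted
/vnwis/ — violates constraint (iv): syllable 1 coda contains /s/ → not permitted

/snok/, /nonm.floft/, /vo/, /snonv/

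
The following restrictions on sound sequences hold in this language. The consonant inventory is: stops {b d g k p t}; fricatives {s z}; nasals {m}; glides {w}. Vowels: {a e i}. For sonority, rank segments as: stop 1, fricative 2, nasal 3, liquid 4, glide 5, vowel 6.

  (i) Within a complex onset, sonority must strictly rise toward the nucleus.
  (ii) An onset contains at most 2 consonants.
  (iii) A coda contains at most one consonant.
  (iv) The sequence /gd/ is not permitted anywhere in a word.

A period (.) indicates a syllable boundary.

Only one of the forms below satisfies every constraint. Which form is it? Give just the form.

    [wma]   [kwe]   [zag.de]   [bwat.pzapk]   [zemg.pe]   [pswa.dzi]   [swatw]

[wma] — violates constraint (i): syllable 1 onset /wm/: /w/ (glide, 5) → /m/ (nasal, 3) does not rise → ill-formed
[kwe] — σ1 onset /kw/ (1→5 rises), coda /∅/ ok → well-formed
[zag.de] — violates constraint (iv): contains banned sequence /gd/ → ill-formed
[bwat.pzapk] — violates constraint (iii): syllable 2 coda /pk/ has 2 consonants (> 1) → ill-formed
[zemg.pe] — violates constraint (iii): syllable 1 coda /mg/ has 2 consonants (> 1) → ill-formed
[pswa.dzi] — violates constraint (ii): syllable 1 onset /psw/ has 3 consonants (> 2) → ill-formed
[swatw] — violates constraint (iii): syllable 1 coda /tw/ has 2 consonants (> 1) → ill-formed

[kwe]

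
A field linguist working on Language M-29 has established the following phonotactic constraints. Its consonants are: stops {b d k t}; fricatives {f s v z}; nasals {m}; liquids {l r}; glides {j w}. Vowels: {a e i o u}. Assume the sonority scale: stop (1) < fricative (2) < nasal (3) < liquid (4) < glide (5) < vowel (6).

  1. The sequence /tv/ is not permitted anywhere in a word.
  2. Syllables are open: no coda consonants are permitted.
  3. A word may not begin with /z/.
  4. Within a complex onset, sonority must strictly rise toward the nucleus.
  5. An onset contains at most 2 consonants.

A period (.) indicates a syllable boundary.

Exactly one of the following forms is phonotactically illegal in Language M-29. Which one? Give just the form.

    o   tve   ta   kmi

tve

o — σ1 onset /∅/, coda /∅/ ok → phonotactically legal
tve — violates constraint 1: contains banned sequence /tv/ → phonotactically illegal
ta — σ1 onset /t/, coda /∅/ ok → phonotactically legal
kmi — σ1 onset /km/ (1→3 rises), coda /∅/ ok → phonotactically legal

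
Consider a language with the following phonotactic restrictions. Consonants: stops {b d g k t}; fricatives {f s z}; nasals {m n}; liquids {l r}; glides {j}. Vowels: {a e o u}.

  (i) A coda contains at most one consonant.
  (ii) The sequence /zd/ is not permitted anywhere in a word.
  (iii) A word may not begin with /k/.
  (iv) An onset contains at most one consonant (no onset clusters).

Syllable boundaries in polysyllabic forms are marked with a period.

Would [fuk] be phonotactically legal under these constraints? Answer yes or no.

yes

[fuk] — σ1 onset /f/, coda /k/ ok → phonotactically legal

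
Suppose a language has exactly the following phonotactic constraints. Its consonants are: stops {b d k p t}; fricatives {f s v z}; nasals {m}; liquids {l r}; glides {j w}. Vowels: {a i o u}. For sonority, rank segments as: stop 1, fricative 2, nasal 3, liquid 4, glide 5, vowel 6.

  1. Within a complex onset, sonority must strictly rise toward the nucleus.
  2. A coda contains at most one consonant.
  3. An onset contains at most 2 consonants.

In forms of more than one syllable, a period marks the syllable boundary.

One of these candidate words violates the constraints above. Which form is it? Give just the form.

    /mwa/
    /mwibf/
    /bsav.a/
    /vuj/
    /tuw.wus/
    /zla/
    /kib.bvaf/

/mwibf/

/mwa/ — σ1 onset /mw/ (3→5 rises), coda /∅/ ok → permitted
/mwibf/ — violates constraint 2: syllable 1 coda /bf/ has 2 consonants (> 1) → not permitted
/bsav.a/ — σ1 onset /bs/ (1→2 rises), coda /v/ ok; σ2 onset /∅/, coda /∅/ ok → permitted
/vuj/ — σ1 onset /v/, coda /j/ ok → permitted
/tuw.wus/ — σ1 onset /t/, coda /w/ ok; σ2 onset /w/, coda /s/ ok → permitted
/zla/ — σ1 onset /zl/ (2→4 rises), coda /∅/ ok → permitted
/kib.bvaf/ — σ1 onset /k/, coda /b/ ok; σ2 onset /bv/ (1→2 rises), coda /f/ ok → permitted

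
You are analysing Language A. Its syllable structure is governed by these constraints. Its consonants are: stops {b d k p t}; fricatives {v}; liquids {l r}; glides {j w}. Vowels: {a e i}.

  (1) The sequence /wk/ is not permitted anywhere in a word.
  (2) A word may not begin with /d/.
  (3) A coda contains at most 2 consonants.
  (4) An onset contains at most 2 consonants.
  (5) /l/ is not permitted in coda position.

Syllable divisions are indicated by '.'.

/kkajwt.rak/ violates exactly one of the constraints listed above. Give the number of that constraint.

3

/kkajwt.rak/: syllable 1 coda /jwt/ has 3 consonants (> 2).
This is a violation of constraint 3: "A coda contains at most 2 consonants."
The remaining constraints (1, 2, 4, 5) are satisfied.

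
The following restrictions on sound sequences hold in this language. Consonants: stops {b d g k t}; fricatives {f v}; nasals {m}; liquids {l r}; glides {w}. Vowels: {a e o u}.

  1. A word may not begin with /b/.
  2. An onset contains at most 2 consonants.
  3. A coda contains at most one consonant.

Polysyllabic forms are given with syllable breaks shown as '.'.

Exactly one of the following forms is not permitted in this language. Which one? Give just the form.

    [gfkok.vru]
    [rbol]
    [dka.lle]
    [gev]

[gfkok.vru] — violates constraint 2: syllable 1 onset /gfk/ has 3 consonants (> 2) → not permitted
[rbol] — σ1 onset /rb/ (2C), coda /l/ ok → permitted
[dka.lle] — σ1 onset /dk/ (2C), coda /∅/ ok; σ2 onset /ll/ (2C), coda /∅/ ok → permitted
[gev] — σ1 onset /g/, coda /v/ ok → permitted

[gfkok.vru]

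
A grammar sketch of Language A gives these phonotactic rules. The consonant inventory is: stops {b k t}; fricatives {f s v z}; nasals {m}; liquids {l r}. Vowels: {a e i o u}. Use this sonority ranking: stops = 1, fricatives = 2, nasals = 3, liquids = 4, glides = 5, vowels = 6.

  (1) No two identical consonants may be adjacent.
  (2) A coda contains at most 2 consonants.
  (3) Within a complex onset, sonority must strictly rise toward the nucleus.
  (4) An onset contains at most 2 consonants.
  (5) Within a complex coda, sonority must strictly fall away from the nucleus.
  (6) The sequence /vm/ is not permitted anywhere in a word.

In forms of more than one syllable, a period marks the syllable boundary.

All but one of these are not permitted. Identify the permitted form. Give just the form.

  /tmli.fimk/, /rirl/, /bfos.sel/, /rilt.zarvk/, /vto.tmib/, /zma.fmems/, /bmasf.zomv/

/zma.fmems/

/tmli.fimk/ — violates constraint 4: syllable 1 onset /tml/ has 3 consonants (> 2) → not permitted
/rirl/ — violates constraint 5: syllable 1 coda /rl/: /r/ (liquid, 4) → /l/ (liquid, 4) does not fall → not permitted
/bfos.sel/ — violates constraint 1: adjacent identical consonants /ss/ → not permitted
/rilt.zarvk/ — violates constraint 2: syllable 2 coda /rvk/ has 3 consonants (> 2) → not permitted
/vto.tmib/ — violates constraint 3: syllable 1 onset /vt/: /v/ (fricative, 2) → /t/ (stop, 1) does not rise → not permitted
/zma.fmems/ — σ1 onset /zm/ (2→3 rises), coda /∅/ ok; σ2 onset /fm/ (2→3 rises), coda /ms/ (3→2 falls) ok → permitted
/bmasf.zomv/ — violates constraint 5: syllable 1 coda /sf/: /s/ (fricative, 2) → /f/ (fricative, 2) does not fall → not permitted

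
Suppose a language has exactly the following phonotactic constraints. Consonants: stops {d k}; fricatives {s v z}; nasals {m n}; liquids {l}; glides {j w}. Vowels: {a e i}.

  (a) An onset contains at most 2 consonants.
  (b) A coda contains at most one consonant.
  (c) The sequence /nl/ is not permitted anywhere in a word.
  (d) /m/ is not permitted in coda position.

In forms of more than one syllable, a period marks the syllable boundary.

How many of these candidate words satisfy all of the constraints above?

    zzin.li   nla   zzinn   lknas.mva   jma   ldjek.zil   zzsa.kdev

1

zzin.li — violates constraint (c): contains banned sequence /nl/ → ill-formed
nla — violates constraint (c): contains banned sequence /nl/ → ill-formed
zzinn — violates constraint (b): syllable 1 coda /nn/ has 2 consonants (> 1) → ill-formed
lknas.mva — violates constraint (a): syllable 1 onset /lkn/ has 3 consonants (> 2) → ill-formed
jma — σ1 onset /jm/ (2C), coda /∅/ ok → well-formed
ldjek.zil — violates constraint (a): syllable 1 onset /ldj/ has 3 consonants (> 2) → ill-formed
zzsa.kdev — violates constraint (a): syllable 1 onset /zzs/ has 3 consonants (> 2) → ill-formed
Well-formed: jma → 1.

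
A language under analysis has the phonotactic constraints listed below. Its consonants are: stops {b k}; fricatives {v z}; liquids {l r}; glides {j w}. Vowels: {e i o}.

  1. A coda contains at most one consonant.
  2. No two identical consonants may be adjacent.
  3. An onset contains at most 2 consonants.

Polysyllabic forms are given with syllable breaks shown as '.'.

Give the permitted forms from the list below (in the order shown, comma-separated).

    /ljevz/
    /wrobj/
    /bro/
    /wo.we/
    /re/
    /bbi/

/bro/, /wo.we/, /re/

/ljevz/ — violates constraint 1: syllable 1 coda /vz/ has 2 consonants (> 1) → not permitted
/wrobj/ — violates constraint 1: syllable 1 coda /bj/ has 2 consonants (> 1) → not permitted
/bro/ — σ1 onset /br/ (2C), coda /∅/ ok → permitted
/wo.we/ — σ1 onset /w/, coda /∅/ ok; σ2 onset /w/, coda /∅/ ok → permitted
/re/ — σ1 onset /r/, coda /∅/ ok → permitted
/bbi/ — violates constraint 2: adjacent identical consonants /bb/ → not permitted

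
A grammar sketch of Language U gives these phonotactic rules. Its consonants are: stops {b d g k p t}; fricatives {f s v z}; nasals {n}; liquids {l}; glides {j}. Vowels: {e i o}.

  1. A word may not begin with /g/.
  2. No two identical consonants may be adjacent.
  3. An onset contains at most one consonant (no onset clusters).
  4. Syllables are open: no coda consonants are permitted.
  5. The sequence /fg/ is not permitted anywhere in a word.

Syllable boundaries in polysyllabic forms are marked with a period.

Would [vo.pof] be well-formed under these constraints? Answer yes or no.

[vo.pof] — violates constraint 4: syllable 2 coda /f/ has 1 consonant (> 0) → ill-formed

no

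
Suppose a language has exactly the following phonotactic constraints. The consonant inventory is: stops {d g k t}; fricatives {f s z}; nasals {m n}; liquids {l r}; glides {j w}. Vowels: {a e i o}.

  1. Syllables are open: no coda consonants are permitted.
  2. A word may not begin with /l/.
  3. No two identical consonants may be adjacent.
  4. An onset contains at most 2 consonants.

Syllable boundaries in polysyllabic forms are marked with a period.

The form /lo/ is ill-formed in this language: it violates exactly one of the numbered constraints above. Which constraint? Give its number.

/lo/: word begins with /l/.
This is a violation of constraint 2: "A word may not begin with /l/."
The remaining constraints (1, 3, 4) are satisfied.

2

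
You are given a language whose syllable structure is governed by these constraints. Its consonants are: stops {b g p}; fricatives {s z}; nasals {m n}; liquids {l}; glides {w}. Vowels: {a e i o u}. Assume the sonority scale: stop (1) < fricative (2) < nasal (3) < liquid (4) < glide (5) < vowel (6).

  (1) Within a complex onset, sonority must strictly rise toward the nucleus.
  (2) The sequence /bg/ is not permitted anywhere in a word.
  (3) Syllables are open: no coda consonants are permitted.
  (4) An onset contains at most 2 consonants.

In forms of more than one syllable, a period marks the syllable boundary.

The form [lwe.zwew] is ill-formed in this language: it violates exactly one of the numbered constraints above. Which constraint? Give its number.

3

[lwe.zwew]: syllable 2 coda /w/ has 1 consonant (> 0).
This is a violation of constraint 3: "Syllables are open: no coda consonants are permitted."
The remaining constraints (1, 2, 4) are satisfied.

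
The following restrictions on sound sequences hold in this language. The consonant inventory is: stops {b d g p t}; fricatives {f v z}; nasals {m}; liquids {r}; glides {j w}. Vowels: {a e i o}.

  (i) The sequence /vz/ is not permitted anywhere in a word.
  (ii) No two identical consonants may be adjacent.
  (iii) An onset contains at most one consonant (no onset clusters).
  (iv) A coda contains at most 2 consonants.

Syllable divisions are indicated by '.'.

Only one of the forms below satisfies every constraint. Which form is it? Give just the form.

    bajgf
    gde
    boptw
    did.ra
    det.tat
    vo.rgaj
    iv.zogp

did.ra

bajgf — violates constraint (iv): syllable 1 coda /jgf/ has 3 consonants (> 2) → illicit
gde — violates constraint (iii): syllable 1 onset /gd/ has 2 consonants (> 1) → illicit
boptw — violates constraint (iv): syllable 1 coda /ptw/ has 3 consonants (> 2) → illicit
did.ra — σ1 onset /d/, coda /d/ ok; σ2 onset /r/, coda /∅/ ok → licit
det.tat — violates constraint (ii): adjacent identical consonants /tt/ → illicit
vo.rgaj — violates constraint (iii): syllable 2 onset /rg/ has 2 consonants (> 1) → illicit
iv.zogp — violates constraint (i): contains banned sequence /vz/ → illicit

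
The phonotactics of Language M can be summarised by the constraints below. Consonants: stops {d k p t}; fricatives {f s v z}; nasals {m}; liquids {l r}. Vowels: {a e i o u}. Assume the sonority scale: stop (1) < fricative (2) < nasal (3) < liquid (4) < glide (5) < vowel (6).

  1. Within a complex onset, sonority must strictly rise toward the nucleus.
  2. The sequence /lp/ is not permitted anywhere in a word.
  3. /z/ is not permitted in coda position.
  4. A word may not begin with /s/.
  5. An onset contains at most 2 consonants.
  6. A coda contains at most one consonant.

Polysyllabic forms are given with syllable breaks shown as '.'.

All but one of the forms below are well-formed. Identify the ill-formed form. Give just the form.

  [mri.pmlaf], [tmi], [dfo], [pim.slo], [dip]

[mri.pmlaf]

[mri.pmlaf] — violates constraint 5: syllable 2 onset /pml/ has 3 consonants (> 2) → ill-formed
[tmi] — σ1 onset /tm/ (1→3 rises), coda /∅/ ok → well-formed
[dfo] — σ1 onset /df/ (1→2 rises), coda /∅/ ok → well-formed
[pim.slo] — σ1 onset /p/, coda /m/ ok; σ2 onset /sl/ (2→4 rises), coda /∅/ ok → well-formed
[dip] — σ1 onset /d/, coda /p/ ok → well-formed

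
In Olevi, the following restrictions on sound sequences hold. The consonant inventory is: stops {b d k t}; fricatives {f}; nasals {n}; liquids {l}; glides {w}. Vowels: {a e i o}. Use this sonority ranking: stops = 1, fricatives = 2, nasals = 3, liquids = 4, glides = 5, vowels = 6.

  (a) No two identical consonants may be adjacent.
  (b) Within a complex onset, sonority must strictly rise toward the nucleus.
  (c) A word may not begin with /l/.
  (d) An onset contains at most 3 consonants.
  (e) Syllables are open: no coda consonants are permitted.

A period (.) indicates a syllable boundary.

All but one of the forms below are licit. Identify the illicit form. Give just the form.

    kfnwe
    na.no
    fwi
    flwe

kfnwe — violates constraint (d): syllable 1 onset /kfnw/ has 4 consonants (> 3) → illicit
na.no — σ1 onset /n/, coda /∅/ ok; σ2 onset /n/, coda /∅/ ok → licit
fwi — σ1 onset /fw/ (2→5 rises), coda /∅/ ok → licit
flwe — σ1 onset /flw/ (2→4→5 rises), coda /∅/ ok → licit

kfnwe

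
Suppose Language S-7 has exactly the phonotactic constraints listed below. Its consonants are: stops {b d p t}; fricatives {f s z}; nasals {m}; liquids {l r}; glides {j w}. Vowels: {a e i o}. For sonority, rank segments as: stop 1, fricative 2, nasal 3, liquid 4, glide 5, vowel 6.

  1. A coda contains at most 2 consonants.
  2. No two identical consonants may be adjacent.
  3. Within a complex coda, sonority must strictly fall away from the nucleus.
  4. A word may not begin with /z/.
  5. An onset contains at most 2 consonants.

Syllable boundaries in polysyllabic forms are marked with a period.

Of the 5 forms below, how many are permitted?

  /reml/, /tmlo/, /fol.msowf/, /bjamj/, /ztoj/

1

/reml/ — violates constraint 3: syllable 1 coda /ml/: /m/ (nasal, 3) → /l/ (liquid, 4) does not fall → not permitted
/tmlo/ — violates constraint 5: syllable 1 onset /tml/ has 3 consonants (> 2) → not permitted
/fol.msowf/ — σ1 onset /f/, coda /l/ ok; σ2 onset /ms/ (2C), coda /wf/ (5→2 falls) ok → permitted
/bjamj/ — violates constraint 3: syllable 1 coda /mj/: /m/ (nasal, 3) → /j/ (glide, 5) does not fall → not permitted
/ztoj/ — violates constraint 4: word begins with /z/ → not permitted
Permitted: /fol.msowf/ → 1.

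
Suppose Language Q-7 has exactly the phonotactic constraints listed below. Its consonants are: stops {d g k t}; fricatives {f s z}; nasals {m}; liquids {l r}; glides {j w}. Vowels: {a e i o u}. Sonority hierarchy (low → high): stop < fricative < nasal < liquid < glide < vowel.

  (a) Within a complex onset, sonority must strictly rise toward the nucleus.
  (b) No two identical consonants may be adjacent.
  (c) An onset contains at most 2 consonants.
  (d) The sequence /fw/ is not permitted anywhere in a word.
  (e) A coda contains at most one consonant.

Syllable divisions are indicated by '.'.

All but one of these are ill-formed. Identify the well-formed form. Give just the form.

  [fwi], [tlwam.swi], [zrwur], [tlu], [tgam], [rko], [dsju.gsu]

[fwi] — violates constraint (d): contains banned sequence /fw/ → ill-formed
[tlwam.swi] — violates constraint (c): syllable 1 onset /tlw/ has 3 consonants (> 2) → ill-formed
[zrwur] — violates constraint (c): syllable 1 onset /zrw/ has 3 consonants (> 2) → ill-formed
[tlu] — σ1 onset /tl/ (1→4 rises), coda /∅/ ok → well-formed
[tgam] — violates constraint (a): syllable 1 onset /tg/: /t/ (stop, 1) → /g/ (stop, 1) does not rise → ill-formed
[rko] — violates constraint (a): syllable 1 onset /rk/: /r/ (liquid, 4) → /k/ (stop, 1) does not rise → ill-formed
[dsju.gsu] — violates constraint (c): syllable 1 onset /dsj/ has 3 consonants (> 2) → ill-formed

[tlu]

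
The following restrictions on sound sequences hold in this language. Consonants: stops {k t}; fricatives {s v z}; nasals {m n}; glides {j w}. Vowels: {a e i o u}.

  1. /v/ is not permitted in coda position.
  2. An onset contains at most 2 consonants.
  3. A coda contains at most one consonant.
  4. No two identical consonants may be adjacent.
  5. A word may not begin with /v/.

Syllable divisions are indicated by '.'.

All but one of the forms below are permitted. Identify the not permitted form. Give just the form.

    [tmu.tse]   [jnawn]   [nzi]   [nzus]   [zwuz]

[jnawn]

[tmu.tse] — σ1 onset /tm/ (2C), coda /∅/ ok; σ2 onset /ts/ (2C), coda /∅/ ok → permitted
[jnawn] — violates constraint 3: syllable 1 coda /wn/ has 2 consonants (> 1) → not permitted
[nzi] — σ1 onset /nz/ (2C), coda /∅/ ok → permitted
[nzus] — σ1 onset /nz/ (2C), coda /s/ ok → permitted
[zwuz] — σ1 onset /zw/ (2C), coda /z/ ok → permitted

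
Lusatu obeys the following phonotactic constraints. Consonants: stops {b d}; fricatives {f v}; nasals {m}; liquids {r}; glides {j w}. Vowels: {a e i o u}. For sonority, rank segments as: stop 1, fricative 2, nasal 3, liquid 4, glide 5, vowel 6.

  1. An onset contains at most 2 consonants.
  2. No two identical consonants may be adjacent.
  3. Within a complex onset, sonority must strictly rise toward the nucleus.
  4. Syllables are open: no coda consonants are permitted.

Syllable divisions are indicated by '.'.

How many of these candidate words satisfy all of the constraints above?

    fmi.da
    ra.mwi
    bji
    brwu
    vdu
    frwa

3

fmi.da — σ1 onset /fm/ (2→3 rises), coda /∅/ ok; σ2 onset /d/, coda /∅/ ok → permitted
ra.mwi — σ1 onset /r/, coda /∅/ ok; σ2 onset /mw/ (3→5 rises), coda /∅/ ok → permitted
bji — σ1 onset /bj/ (1→5 rises), coda /∅/ ok → permitted
brwu — violates constraint 1: syllable 1 onset /brw/ has 3 consonants (> 2) → not permitted
vdu — violates constraint 3: syllable 1 onset /vd/: /v/ (fricative, 2) → /d/ (stop, 1) does not rise → not permitted
frwa — violates constraint 1: syllable 1 onset /frw/ has 3 consonants (> 2) → not permitted
Permitted: fmi.da, ra.mwi, bji → 3.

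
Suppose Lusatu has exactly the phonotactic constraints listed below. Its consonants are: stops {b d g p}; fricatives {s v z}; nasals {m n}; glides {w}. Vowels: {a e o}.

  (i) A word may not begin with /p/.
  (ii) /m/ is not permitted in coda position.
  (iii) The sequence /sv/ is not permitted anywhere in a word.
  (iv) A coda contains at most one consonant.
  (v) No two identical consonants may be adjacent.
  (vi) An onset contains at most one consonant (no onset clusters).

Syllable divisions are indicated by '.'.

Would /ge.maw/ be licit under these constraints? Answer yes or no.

yes

/ge.maw/ — σ1 onset /g/, coda /∅/ ok; σ2 onset /m/, coda /w/ ok → licit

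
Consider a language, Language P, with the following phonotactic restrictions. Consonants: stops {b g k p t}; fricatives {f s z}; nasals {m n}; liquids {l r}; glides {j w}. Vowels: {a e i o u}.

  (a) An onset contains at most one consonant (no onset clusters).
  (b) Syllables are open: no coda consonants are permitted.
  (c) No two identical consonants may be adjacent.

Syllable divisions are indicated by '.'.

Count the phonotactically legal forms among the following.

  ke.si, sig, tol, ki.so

2

ke.si — σ1 onset /k/, coda /∅/ ok; σ2 onset /s/, coda /∅/ ok → phonotactically legal
sig — violates constraint (b): syllable 1 coda /g/ has 1 consonant (> 0) → phonotactically illegal
tol — violates constraint (b): syllable 1 coda /l/ has 1 consonant (> 0) → phonotactically illegal
ki.so — σ1 onset /k/, coda /∅/ ok; σ2 onset /s/, coda /∅/ ok → phonotactically legal
Phonotactically legal: ke.si, ki.so → 2.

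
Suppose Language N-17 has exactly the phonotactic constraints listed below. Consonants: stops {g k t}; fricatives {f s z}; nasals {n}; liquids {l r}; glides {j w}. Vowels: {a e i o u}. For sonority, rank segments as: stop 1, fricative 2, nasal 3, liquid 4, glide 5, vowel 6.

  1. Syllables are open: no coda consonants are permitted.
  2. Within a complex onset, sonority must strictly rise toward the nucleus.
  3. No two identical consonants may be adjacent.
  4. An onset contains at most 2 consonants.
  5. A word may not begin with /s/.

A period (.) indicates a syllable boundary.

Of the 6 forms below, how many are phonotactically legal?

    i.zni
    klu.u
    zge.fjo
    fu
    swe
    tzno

3

i.zni — σ1 onset /∅/, coda /∅/ ok; σ2 onset /zn/ (2→3 rises), coda /∅/ ok → phonotactically legal
klu.u — σ1 onset /kl/ (1→4 rises), coda /∅/ ok; σ2 onset /∅/, coda /∅/ ok → phonotactically legal
zge.fjo — violates constraint 2: syllable 1 onset /zg/: /z/ (fricative, 2) → /g/ (stop, 1) does not rise → phonotactically illegal
fu — σ1 onset /f/, coda /∅/ ok → phonotactically legal
swe — violates constraint 5: word begins with /s/ → phonotactically illegal
tzno — violates constraint 4: syllable 1 onset /tzn/ has 3 consonants (> 2) → phonotactically illegal
Phonotactically legal: i.zni, klu.u, fu → 3.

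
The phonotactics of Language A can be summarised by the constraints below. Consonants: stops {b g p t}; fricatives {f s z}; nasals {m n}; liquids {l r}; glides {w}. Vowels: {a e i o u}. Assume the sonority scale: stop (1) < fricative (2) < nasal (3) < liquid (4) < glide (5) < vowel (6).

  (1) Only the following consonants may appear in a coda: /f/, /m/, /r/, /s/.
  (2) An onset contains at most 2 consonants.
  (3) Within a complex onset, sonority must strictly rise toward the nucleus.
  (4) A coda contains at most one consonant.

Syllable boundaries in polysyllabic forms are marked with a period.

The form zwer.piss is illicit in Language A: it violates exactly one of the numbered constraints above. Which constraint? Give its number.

zwer.piss: syllable 2 coda /ss/ has 2 consonants (> 1).
This is a violation of constraint 4: "A coda contains at most one consonant."
The remaining constraints (1, 2, 3) are satisfied.

4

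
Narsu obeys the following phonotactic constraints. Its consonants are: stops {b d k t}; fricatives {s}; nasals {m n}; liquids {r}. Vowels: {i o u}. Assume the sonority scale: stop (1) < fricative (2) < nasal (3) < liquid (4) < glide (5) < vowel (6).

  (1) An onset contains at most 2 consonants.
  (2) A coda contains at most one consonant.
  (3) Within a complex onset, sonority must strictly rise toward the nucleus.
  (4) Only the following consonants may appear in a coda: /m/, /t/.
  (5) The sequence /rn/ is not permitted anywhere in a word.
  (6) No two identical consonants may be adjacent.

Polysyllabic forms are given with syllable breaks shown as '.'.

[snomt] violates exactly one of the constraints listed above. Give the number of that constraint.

[snomt]: syllable 1 coda /mt/ has 2 consonants (> 1).
This is a violation of constraint 2: "A coda contains at most one consonant."
The remaining constraints (1, 3, 4, 5, 6) are satisfied.

2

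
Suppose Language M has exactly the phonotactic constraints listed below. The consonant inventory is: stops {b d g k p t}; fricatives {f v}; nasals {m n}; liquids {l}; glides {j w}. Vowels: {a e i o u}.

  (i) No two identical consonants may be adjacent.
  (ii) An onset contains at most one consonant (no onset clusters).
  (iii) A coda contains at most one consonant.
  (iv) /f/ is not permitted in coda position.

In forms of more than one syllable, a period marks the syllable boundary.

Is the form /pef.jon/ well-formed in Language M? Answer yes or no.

/pef.jon/ — violates constraint (iv): syllable 1 coda contains /f/ → ill-formed

no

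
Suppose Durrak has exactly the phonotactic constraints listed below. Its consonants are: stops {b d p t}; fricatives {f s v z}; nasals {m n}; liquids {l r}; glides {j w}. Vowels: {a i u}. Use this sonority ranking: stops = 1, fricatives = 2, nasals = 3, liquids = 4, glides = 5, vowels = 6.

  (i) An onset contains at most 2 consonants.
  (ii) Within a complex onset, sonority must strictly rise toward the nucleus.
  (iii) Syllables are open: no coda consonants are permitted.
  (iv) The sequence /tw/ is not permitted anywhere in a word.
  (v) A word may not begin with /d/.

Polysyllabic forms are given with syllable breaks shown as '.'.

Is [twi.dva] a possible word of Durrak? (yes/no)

no

[twi.dva] — violates constraint (iv): contains banned sequence /tw/ → illicit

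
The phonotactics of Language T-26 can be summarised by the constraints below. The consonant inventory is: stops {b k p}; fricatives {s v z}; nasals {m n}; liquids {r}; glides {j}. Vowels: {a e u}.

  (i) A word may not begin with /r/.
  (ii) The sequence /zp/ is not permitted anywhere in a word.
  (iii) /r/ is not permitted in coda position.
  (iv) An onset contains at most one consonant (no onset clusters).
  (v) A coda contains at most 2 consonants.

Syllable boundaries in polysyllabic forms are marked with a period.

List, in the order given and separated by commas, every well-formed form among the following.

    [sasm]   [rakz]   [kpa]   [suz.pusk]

[sasm] — σ1 onset /s/, coda /sm/ (2C) ok → well-formed
[rakz] — violates constraint (i): word begins with /r/ → ill-formed
[kpa] — violates constraint (iv): syllable 1 onset /kp/ has 2 consonants (> 1) → ill-formed
[suz.pusk] — violates constraint (ii): contains banned sequence /zp/ → ill-formed

[sasm]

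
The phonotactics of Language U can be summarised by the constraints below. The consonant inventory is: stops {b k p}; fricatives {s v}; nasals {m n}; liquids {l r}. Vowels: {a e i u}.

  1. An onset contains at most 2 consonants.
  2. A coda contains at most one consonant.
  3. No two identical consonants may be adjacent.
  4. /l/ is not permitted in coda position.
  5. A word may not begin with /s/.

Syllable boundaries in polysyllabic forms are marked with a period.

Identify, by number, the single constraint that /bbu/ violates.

3

/bbu/: adjacent identical consonants /bb/.
This is a violation of constraint 3: "No two identical consonants may be adjacent."
The remaining constraints (1, 2, 4, 5) are satisfied.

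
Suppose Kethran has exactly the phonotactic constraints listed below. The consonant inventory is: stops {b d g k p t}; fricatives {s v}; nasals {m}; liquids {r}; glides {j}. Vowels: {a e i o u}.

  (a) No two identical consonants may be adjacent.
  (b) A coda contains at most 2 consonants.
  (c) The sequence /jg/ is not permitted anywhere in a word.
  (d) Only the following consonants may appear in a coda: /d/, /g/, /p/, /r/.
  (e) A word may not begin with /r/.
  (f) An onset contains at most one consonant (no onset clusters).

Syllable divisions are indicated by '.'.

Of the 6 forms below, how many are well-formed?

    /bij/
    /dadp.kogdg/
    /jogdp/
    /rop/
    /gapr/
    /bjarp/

1

/bij/ — violates constraint (d): syllable 1 coda contains /j/, which is not a licensed coda consonant → ill-formed
/dadp.kogdg/ — violates constraint (b): syllable 2 coda /gdg/ has 3 consonants (> 2) → ill-formed
/jogdp/ — violates constraint (b): syllable 1 coda /gdp/ has 3 consonants (> 2) → ill-formed
/rop/ — violates constraint (e): word begins with /r/ → ill-formed
/gapr/ — σ1 onset /g/, coda /pr/ (2C) ok → well-formed
/bjarp/ — violates constraint (f): syllable 1 onset /bj/ has 2 consonants (> 1) → ill-formed
Well-formed: /gapr/ → 1.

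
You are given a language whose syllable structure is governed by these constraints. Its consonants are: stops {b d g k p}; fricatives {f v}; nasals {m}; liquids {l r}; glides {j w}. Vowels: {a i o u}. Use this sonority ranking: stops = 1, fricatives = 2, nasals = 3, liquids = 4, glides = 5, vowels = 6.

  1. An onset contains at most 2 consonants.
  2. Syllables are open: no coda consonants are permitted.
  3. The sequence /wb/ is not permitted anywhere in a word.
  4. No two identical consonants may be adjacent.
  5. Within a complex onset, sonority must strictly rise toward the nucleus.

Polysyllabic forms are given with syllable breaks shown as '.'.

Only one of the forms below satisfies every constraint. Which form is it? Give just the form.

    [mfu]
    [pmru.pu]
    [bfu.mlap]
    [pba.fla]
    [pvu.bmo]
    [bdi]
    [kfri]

[pvu.bmo]

[mfu] — violates constraint 5: syllable 1 onset /mf/: /m/ (nasal, 3) → /f/ (fricative, 2) does not rise → phonotactically illegal
[pmru.pu] — violates constraint 1: syllable 1 onset /pmr/ has 3 consonants (> 2) → phonotactically illegal
[bfu.mlap] — violates constraint 2: syllable 2 coda /p/ has 1 consonant (> 0) → phonotactically illegal
[pba.fla] — violates constraint 5: syllable 1 onset /pb/: /p/ (stop, 1) → /b/ (stop, 1) does not rise → phonotactically illegal
[pvu.bmo] — σ1 onset /pv/ (1→2 rises), coda /∅/ ok; σ2 onset /bm/ (1→3 rises), coda /∅/ ok → phonotactically legal
[bdi] — violates constraint 5: syllable 1 onset /bd/: /b/ (stop, 1) → /d/ (stop, 1) does not rise → phonotactically illegal
[kfri] — violates constraint 1: syllable 1 onset /kfr/ has 3 consonants (> 2) → phonotactically illegal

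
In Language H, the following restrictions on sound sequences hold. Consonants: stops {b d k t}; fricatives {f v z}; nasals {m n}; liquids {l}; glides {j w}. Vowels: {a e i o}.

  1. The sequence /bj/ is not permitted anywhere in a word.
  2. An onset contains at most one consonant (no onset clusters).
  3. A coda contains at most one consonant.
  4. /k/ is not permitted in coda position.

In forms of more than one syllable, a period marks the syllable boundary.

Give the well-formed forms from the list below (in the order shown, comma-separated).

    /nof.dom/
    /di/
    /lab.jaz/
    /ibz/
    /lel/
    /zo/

/nof.dom/ — σ1 onset /n/, coda /f/ ok; σ2 onset /d/, coda /m/ ok → well-formed
/di/ — σ1 onset /d/, coda /∅/ ok → well-formed
/lab.jaz/ — violates constraint 1: contains banned sequence /bj/ → ill-formed
/ibz/ — violates constraint 3: syllable 1 coda /bz/ has 2 consonants (> 1) → ill-formed
/lel/ — σ1 onset /l/, coda /l/ ok → well-formed
/zo/ — σ1 onset /z/, coda /∅/ ok → well-formed

/nof.dom/, /di/, /lel/, /zo/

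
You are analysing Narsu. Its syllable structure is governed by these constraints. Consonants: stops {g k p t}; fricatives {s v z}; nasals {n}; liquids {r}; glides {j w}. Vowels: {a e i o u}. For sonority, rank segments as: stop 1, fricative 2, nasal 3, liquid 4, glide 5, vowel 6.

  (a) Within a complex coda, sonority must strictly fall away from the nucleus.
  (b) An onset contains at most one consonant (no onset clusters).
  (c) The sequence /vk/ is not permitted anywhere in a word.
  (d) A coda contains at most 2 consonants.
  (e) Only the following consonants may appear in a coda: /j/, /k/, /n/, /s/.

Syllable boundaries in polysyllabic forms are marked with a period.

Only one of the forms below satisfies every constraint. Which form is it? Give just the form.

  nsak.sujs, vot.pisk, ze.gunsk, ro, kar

ro

nsak.sujs — violates constraint (b): syllable 1 onset /ns/ has 2 consonants (> 1) → phonotactically illegal
vot.pisk — violates constraint (e): syllable 1 coda contains /t/, which is not a licensed coda consonant → phonotactically illegal
ze.gunsk — violates constraint (d): syllable 2 coda /nsk/ has 3 consonants (> 2) → phonotactically illegal
ro — σ1 onset /r/, coda /∅/ ok → phonotactically legal
kar — violates constraint (e): syllable 1 coda contains /r/, which is not a licensed coda consonant → phonotactically illegal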